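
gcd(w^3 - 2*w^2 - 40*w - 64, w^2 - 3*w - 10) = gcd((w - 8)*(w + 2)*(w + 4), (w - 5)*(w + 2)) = w + 2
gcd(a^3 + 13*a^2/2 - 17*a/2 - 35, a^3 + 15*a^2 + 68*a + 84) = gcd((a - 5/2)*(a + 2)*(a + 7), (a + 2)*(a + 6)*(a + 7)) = a^2 + 9*a + 14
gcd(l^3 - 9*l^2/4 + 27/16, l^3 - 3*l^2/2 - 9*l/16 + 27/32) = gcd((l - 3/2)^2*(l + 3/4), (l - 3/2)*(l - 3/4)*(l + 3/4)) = l^2 - 3*l/4 - 9/8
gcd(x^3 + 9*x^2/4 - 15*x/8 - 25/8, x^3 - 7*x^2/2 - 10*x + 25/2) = x + 5/2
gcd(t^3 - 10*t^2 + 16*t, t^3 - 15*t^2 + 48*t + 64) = t - 8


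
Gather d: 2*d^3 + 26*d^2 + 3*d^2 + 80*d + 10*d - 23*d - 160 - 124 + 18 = 2*d^3 + 29*d^2 + 67*d - 266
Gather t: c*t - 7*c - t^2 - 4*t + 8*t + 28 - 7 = -7*c - t^2 + t*(c + 4) + 21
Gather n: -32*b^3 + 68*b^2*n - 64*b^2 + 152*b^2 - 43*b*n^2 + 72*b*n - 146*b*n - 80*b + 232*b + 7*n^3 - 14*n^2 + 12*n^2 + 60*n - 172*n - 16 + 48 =-32*b^3 + 88*b^2 + 152*b + 7*n^3 + n^2*(-43*b - 2) + n*(68*b^2 - 74*b - 112) + 32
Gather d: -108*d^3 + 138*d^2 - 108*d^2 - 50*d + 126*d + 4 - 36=-108*d^3 + 30*d^2 + 76*d - 32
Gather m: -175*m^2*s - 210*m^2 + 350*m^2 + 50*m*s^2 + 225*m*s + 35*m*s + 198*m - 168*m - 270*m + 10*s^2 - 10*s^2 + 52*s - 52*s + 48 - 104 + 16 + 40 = m^2*(140 - 175*s) + m*(50*s^2 + 260*s - 240)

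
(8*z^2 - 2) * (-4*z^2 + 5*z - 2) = -32*z^4 + 40*z^3 - 8*z^2 - 10*z + 4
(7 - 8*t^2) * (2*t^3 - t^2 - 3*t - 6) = -16*t^5 + 8*t^4 + 38*t^3 + 41*t^2 - 21*t - 42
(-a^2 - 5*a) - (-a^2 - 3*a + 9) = -2*a - 9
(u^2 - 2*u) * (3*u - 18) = 3*u^3 - 24*u^2 + 36*u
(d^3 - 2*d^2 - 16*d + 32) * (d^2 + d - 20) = d^5 - d^4 - 38*d^3 + 56*d^2 + 352*d - 640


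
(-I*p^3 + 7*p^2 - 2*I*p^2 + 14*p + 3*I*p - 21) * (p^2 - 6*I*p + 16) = -I*p^5 + p^4 - 2*I*p^4 + 2*p^3 - 55*I*p^3 + 109*p^2 - 116*I*p^2 + 224*p + 174*I*p - 336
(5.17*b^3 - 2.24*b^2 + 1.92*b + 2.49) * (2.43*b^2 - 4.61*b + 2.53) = 12.5631*b^5 - 29.2769*b^4 + 28.0721*b^3 - 8.4677*b^2 - 6.6213*b + 6.2997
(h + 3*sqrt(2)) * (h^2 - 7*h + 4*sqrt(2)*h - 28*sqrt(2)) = h^3 - 7*h^2 + 7*sqrt(2)*h^2 - 49*sqrt(2)*h + 24*h - 168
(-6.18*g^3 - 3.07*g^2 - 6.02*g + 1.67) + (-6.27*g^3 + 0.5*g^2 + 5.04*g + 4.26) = -12.45*g^3 - 2.57*g^2 - 0.98*g + 5.93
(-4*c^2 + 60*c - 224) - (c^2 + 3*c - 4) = -5*c^2 + 57*c - 220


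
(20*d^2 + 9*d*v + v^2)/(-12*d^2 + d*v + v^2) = (5*d + v)/(-3*d + v)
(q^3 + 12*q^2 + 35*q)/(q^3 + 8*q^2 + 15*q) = (q + 7)/(q + 3)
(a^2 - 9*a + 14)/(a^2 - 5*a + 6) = (a - 7)/(a - 3)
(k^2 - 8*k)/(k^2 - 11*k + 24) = k/(k - 3)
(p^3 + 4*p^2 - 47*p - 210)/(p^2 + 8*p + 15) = (p^2 - p - 42)/(p + 3)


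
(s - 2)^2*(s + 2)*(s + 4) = s^4 + 2*s^3 - 12*s^2 - 8*s + 32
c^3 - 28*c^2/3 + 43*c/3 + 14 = (c - 7)*(c - 3)*(c + 2/3)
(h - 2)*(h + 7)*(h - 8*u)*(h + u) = h^4 - 7*h^3*u + 5*h^3 - 8*h^2*u^2 - 35*h^2*u - 14*h^2 - 40*h*u^2 + 98*h*u + 112*u^2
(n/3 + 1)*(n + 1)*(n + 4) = n^3/3 + 8*n^2/3 + 19*n/3 + 4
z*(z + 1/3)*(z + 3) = z^3 + 10*z^2/3 + z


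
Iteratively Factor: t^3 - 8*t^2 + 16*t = (t)*(t^2 - 8*t + 16) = t*(t - 4)*(t - 4)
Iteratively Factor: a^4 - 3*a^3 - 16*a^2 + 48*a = (a + 4)*(a^3 - 7*a^2 + 12*a) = (a - 3)*(a + 4)*(a^2 - 4*a) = (a - 4)*(a - 3)*(a + 4)*(a)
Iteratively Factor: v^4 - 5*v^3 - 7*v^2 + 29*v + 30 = (v + 2)*(v^3 - 7*v^2 + 7*v + 15) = (v - 5)*(v + 2)*(v^2 - 2*v - 3) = (v - 5)*(v - 3)*(v + 2)*(v + 1)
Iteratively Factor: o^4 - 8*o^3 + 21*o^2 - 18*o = (o - 2)*(o^3 - 6*o^2 + 9*o) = (o - 3)*(o - 2)*(o^2 - 3*o) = o*(o - 3)*(o - 2)*(o - 3)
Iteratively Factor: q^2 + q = (q)*(q + 1)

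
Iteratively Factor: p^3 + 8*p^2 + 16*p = (p + 4)*(p^2 + 4*p) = p*(p + 4)*(p + 4)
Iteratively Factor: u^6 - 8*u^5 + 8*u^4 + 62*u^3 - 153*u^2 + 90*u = (u + 3)*(u^5 - 11*u^4 + 41*u^3 - 61*u^2 + 30*u) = (u - 3)*(u + 3)*(u^4 - 8*u^3 + 17*u^2 - 10*u) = (u - 3)*(u - 1)*(u + 3)*(u^3 - 7*u^2 + 10*u) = (u - 3)*(u - 2)*(u - 1)*(u + 3)*(u^2 - 5*u) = u*(u - 3)*(u - 2)*(u - 1)*(u + 3)*(u - 5)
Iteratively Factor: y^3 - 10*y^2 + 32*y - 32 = (y - 4)*(y^2 - 6*y + 8) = (y - 4)*(y - 2)*(y - 4)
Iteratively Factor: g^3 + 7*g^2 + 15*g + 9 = (g + 3)*(g^2 + 4*g + 3) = (g + 1)*(g + 3)*(g + 3)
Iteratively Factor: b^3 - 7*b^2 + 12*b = (b - 4)*(b^2 - 3*b) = (b - 4)*(b - 3)*(b)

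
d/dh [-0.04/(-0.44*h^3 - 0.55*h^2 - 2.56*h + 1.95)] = (-0.0528*h^2 - 0.044*h - 0.1024)/(0.44*h^3 + 0.55*h^2 + 2.56*h - 1.95)^2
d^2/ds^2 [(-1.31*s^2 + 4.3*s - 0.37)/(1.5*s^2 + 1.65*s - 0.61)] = (25.8345*s^3 - 12.1869*s^2 + 18.1125*s + 4.989248)/(3.375*s^6 + 11.1375*s^5 + 8.13375*s^4 - 4.566375*s^3 - 3.307725*s^2 + 1.841895*s - 0.226981)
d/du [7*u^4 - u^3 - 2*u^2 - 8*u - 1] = 28*u^3 - 3*u^2 - 4*u - 8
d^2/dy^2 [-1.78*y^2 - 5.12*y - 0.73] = -3.56000000000000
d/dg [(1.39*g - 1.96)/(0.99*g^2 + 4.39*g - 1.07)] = (-1.3761*g^2 + 3.8808*g + 7.1171)/(0.9801*g^4 + 8.6922*g^3 + 17.1535*g^2 - 9.3946*g + 1.1449)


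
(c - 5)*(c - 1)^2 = c^3 - 7*c^2 + 11*c - 5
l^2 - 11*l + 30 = (l - 6)*(l - 5)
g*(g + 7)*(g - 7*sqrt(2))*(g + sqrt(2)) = g^4 - 6*sqrt(2)*g^3 + 7*g^3 - 42*sqrt(2)*g^2 - 14*g^2 - 98*g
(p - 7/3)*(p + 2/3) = p^2 - 5*p/3 - 14/9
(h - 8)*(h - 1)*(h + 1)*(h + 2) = h^4 - 6*h^3 - 17*h^2 + 6*h + 16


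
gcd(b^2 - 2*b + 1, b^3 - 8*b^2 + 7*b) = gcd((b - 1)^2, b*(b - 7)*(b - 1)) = b - 1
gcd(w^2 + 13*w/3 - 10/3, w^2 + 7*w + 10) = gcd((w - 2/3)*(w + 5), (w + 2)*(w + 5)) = w + 5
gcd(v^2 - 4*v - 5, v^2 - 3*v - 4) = v + 1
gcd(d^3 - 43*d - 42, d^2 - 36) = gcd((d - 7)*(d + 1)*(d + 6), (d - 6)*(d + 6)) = d + 6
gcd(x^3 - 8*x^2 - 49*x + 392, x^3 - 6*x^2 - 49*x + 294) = x^2 - 49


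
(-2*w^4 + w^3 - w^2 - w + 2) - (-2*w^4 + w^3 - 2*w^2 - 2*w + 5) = w^2 + w - 3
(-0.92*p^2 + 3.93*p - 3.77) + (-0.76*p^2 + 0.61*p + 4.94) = -1.68*p^2 + 4.54*p + 1.17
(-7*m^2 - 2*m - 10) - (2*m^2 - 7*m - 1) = -9*m^2 + 5*m - 9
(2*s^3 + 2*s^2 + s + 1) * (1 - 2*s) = -4*s^4 - 2*s^3 - s + 1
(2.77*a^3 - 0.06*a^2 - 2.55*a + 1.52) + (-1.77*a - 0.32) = 2.77*a^3 - 0.06*a^2 - 4.32*a + 1.2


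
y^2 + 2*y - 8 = (y - 2)*(y + 4)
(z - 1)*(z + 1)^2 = z^3 + z^2 - z - 1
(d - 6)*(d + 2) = d^2 - 4*d - 12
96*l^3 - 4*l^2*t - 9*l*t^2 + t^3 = (-8*l + t)*(-4*l + t)*(3*l + t)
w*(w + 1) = w^2 + w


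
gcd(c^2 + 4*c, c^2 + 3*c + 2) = 1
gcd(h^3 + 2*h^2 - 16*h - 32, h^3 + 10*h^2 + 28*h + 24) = h + 2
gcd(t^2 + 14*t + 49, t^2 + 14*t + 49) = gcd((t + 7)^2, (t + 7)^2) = t^2 + 14*t + 49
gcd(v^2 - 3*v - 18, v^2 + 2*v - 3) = v + 3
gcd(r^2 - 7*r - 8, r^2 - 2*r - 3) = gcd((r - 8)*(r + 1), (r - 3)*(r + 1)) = r + 1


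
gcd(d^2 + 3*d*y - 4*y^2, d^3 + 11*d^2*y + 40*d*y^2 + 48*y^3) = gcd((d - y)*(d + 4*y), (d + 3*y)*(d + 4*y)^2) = d + 4*y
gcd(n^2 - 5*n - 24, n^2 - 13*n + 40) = n - 8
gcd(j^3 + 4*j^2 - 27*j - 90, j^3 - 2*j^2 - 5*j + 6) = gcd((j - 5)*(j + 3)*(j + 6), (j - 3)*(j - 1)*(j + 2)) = 1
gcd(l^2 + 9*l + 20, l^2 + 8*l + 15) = l + 5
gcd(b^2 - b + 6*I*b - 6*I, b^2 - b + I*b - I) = b - 1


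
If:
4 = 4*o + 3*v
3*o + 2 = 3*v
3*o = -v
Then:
No Solution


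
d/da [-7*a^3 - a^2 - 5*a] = -21*a^2 - 2*a - 5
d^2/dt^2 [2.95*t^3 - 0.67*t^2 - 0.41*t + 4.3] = 17.7*t - 1.34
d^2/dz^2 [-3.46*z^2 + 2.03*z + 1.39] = -6.92000000000000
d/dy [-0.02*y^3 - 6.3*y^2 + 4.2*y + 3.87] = -0.06*y^2 - 12.6*y + 4.2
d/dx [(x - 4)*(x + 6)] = 2*x + 2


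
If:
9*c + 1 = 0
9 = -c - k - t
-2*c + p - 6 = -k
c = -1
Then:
No Solution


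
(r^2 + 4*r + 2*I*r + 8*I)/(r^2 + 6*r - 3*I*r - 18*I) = (r^2 + 2*r*(2 + I) + 8*I)/(r^2 + 3*r*(2 - I) - 18*I)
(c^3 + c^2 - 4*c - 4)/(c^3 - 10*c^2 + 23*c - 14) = (c^2 + 3*c + 2)/(c^2 - 8*c + 7)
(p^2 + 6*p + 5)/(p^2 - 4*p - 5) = (p + 5)/(p - 5)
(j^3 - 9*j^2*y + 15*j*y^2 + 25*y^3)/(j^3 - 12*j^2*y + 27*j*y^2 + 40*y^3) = (-j + 5*y)/(-j + 8*y)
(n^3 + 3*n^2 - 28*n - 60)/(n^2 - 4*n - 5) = (n^2 + 8*n + 12)/(n + 1)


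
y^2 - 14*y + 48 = (y - 8)*(y - 6)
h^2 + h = h*(h + 1)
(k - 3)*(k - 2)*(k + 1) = k^3 - 4*k^2 + k + 6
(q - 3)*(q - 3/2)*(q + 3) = q^3 - 3*q^2/2 - 9*q + 27/2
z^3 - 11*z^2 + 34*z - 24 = (z - 6)*(z - 4)*(z - 1)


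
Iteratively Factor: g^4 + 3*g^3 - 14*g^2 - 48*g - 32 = (g - 4)*(g^3 + 7*g^2 + 14*g + 8) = (g - 4)*(g + 2)*(g^2 + 5*g + 4) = (g - 4)*(g + 1)*(g + 2)*(g + 4)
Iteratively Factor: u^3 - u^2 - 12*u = (u)*(u^2 - u - 12) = u*(u - 4)*(u + 3)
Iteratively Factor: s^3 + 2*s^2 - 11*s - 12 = (s + 1)*(s^2 + s - 12) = (s - 3)*(s + 1)*(s + 4)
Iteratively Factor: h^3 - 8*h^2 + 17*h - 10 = (h - 1)*(h^2 - 7*h + 10) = (h - 2)*(h - 1)*(h - 5)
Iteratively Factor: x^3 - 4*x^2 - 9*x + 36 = (x - 3)*(x^2 - x - 12) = (x - 3)*(x + 3)*(x - 4)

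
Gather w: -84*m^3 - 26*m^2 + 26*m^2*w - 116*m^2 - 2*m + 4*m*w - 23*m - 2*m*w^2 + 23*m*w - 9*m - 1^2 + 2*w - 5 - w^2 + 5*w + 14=-84*m^3 - 142*m^2 - 34*m + w^2*(-2*m - 1) + w*(26*m^2 + 27*m + 7) + 8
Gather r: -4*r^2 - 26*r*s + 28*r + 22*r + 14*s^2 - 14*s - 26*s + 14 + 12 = -4*r^2 + r*(50 - 26*s) + 14*s^2 - 40*s + 26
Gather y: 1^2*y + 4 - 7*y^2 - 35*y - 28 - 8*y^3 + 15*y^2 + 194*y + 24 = -8*y^3 + 8*y^2 + 160*y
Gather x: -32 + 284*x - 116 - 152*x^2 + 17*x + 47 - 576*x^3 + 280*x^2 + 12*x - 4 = -576*x^3 + 128*x^2 + 313*x - 105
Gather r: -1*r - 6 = -r - 6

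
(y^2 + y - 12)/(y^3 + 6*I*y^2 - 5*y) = (y^2 + y - 12)/(y*(y^2 + 6*I*y - 5))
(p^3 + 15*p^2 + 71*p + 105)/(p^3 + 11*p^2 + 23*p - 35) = (p + 3)/(p - 1)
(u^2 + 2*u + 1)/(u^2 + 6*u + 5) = (u + 1)/(u + 5)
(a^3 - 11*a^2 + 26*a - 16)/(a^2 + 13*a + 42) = (a^3 - 11*a^2 + 26*a - 16)/(a^2 + 13*a + 42)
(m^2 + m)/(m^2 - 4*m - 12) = m*(m + 1)/(m^2 - 4*m - 12)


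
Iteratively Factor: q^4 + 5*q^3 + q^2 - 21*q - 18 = (q + 1)*(q^3 + 4*q^2 - 3*q - 18) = (q + 1)*(q + 3)*(q^2 + q - 6) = (q - 2)*(q + 1)*(q + 3)*(q + 3)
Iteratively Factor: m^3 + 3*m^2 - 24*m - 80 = (m + 4)*(m^2 - m - 20) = (m - 5)*(m + 4)*(m + 4)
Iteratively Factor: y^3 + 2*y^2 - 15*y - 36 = (y + 3)*(y^2 - y - 12) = (y - 4)*(y + 3)*(y + 3)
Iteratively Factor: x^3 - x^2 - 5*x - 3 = (x + 1)*(x^2 - 2*x - 3) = (x + 1)^2*(x - 3)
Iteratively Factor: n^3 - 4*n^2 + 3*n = (n - 1)*(n^2 - 3*n) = (n - 3)*(n - 1)*(n)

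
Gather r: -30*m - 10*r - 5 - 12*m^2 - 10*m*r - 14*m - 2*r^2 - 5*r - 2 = -12*m^2 - 44*m - 2*r^2 + r*(-10*m - 15) - 7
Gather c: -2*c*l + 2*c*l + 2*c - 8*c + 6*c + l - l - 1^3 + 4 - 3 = 0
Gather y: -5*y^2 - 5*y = -5*y^2 - 5*y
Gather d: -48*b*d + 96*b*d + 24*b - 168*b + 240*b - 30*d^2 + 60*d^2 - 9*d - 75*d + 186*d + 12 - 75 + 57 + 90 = 96*b + 30*d^2 + d*(48*b + 102) + 84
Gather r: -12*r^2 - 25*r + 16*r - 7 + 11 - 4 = -12*r^2 - 9*r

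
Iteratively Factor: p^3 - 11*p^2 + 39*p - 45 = (p - 5)*(p^2 - 6*p + 9) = (p - 5)*(p - 3)*(p - 3)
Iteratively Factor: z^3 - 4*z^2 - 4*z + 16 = (z - 2)*(z^2 - 2*z - 8) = (z - 4)*(z - 2)*(z + 2)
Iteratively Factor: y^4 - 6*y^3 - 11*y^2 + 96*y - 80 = (y - 5)*(y^3 - y^2 - 16*y + 16) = (y - 5)*(y - 1)*(y^2 - 16) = (y - 5)*(y - 4)*(y - 1)*(y + 4)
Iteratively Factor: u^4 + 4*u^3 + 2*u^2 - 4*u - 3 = (u - 1)*(u^3 + 5*u^2 + 7*u + 3) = (u - 1)*(u + 1)*(u^2 + 4*u + 3) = (u - 1)*(u + 1)*(u + 3)*(u + 1)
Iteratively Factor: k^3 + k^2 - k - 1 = (k + 1)*(k^2 - 1) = (k - 1)*(k + 1)*(k + 1)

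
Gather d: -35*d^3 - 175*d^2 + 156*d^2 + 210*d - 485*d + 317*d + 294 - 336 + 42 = -35*d^3 - 19*d^2 + 42*d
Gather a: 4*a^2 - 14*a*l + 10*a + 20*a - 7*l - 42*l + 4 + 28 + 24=4*a^2 + a*(30 - 14*l) - 49*l + 56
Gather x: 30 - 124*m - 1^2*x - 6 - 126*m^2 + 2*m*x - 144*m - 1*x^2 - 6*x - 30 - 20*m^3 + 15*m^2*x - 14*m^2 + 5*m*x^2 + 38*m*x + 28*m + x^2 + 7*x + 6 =-20*m^3 - 140*m^2 + 5*m*x^2 - 240*m + x*(15*m^2 + 40*m)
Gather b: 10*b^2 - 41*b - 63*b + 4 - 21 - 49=10*b^2 - 104*b - 66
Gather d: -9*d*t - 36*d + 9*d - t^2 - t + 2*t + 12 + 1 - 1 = d*(-9*t - 27) - t^2 + t + 12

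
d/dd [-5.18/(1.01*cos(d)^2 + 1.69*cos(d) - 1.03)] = -(10.4636*cos(d) + 8.7542)*sin(d)/(1.01*cos(d)^2 + 1.69*cos(d) - 1.03)^2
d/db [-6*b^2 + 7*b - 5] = 7 - 12*b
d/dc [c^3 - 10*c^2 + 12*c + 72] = 3*c^2 - 20*c + 12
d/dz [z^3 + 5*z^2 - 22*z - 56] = 3*z^2 + 10*z - 22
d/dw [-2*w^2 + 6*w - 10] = 6 - 4*w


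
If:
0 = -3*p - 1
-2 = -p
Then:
No Solution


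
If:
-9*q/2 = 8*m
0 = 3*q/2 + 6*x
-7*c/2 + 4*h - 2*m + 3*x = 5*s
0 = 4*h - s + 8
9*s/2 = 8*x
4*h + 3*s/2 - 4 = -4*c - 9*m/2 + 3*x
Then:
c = -28208/871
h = 2994/871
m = 23976/871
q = -42624/871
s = 18944/871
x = 10656/871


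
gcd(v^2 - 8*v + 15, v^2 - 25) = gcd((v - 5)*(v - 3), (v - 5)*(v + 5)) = v - 5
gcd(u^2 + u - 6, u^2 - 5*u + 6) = u - 2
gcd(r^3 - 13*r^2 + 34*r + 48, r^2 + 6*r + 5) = r + 1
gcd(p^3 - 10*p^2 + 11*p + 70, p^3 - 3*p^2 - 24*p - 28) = p^2 - 5*p - 14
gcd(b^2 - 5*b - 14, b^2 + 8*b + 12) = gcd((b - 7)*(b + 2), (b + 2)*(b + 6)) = b + 2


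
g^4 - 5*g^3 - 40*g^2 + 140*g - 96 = (g - 8)*(g - 2)*(g - 1)*(g + 6)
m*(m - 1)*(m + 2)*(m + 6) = m^4 + 7*m^3 + 4*m^2 - 12*m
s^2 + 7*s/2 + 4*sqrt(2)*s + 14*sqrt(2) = (s + 7/2)*(s + 4*sqrt(2))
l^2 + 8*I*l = l*(l + 8*I)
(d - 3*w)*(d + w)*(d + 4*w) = d^3 + 2*d^2*w - 11*d*w^2 - 12*w^3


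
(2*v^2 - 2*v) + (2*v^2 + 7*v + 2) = 4*v^2 + 5*v + 2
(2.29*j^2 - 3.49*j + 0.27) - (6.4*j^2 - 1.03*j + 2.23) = -4.11*j^2 - 2.46*j - 1.96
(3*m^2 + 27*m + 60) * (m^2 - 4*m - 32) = 3*m^4 + 15*m^3 - 144*m^2 - 1104*m - 1920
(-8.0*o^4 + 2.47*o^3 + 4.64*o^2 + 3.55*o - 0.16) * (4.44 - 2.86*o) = 22.88*o^5 - 42.5842*o^4 - 2.3036*o^3 + 10.4486*o^2 + 16.2196*o - 0.7104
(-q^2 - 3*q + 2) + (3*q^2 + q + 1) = 2*q^2 - 2*q + 3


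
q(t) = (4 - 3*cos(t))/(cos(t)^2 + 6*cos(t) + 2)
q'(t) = (4 - 3*cos(t))*(2*sin(t)*cos(t) + 6*sin(t))/(cos(t)^2 + 6*cos(t) + 2)^2 + 3*sin(t)/(cos(t)^2 + 6*cos(t) + 2)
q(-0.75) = 0.26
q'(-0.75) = -0.49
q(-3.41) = -2.41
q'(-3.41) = 0.63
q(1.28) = 0.83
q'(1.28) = 2.12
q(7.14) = 0.32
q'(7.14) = 0.63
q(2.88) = -2.41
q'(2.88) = 0.61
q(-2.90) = -2.40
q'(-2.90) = -0.56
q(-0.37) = 0.14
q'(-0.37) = -0.18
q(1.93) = 351.03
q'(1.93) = 121080.92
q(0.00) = 0.11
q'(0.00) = 0.00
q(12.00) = 0.19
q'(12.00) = -0.31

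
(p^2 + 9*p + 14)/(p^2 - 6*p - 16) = (p + 7)/(p - 8)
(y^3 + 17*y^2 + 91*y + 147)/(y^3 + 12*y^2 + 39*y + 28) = (y^2 + 10*y + 21)/(y^2 + 5*y + 4)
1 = 1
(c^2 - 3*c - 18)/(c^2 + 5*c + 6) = (c - 6)/(c + 2)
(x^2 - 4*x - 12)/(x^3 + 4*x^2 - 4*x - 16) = (x - 6)/(x^2 + 2*x - 8)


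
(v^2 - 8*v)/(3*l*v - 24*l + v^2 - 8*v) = v/(3*l + v)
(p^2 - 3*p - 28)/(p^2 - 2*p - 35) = (p + 4)/(p + 5)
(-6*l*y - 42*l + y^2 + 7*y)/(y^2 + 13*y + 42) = (-6*l + y)/(y + 6)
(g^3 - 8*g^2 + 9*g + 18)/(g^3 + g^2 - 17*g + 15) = (g^2 - 5*g - 6)/(g^2 + 4*g - 5)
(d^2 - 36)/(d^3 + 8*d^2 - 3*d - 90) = (d - 6)/(d^2 + 2*d - 15)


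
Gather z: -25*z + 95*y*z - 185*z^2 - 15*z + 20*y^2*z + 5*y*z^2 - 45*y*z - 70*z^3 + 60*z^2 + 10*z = -70*z^3 + z^2*(5*y - 125) + z*(20*y^2 + 50*y - 30)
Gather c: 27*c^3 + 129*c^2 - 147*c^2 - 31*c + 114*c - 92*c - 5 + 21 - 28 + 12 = 27*c^3 - 18*c^2 - 9*c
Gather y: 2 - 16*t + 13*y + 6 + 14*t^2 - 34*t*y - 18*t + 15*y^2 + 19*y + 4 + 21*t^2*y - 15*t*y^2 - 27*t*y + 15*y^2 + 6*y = 14*t^2 - 34*t + y^2*(30 - 15*t) + y*(21*t^2 - 61*t + 38) + 12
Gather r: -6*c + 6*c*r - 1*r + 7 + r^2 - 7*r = -6*c + r^2 + r*(6*c - 8) + 7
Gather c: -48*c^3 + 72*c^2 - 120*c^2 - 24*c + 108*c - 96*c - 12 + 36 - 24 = -48*c^3 - 48*c^2 - 12*c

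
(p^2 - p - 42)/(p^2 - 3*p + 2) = (p^2 - p - 42)/(p^2 - 3*p + 2)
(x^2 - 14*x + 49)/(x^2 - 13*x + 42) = (x - 7)/(x - 6)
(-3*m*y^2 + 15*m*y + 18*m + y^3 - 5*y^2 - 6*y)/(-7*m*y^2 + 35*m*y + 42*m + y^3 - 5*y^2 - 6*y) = (-3*m + y)/(-7*m + y)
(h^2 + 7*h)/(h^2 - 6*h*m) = (h + 7)/(h - 6*m)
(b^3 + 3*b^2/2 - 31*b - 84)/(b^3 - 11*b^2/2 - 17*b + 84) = (2*b + 7)/(2*b - 7)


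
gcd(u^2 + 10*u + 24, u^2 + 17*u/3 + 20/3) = u + 4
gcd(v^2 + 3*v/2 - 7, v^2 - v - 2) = v - 2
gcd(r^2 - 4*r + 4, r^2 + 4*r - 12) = r - 2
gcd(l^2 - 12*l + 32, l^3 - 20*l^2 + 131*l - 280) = l - 8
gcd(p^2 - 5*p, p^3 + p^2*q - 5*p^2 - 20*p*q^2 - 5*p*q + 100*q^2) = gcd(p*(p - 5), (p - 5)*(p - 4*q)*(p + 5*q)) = p - 5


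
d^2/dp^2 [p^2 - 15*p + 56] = 2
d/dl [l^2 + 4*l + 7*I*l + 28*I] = 2*l + 4 + 7*I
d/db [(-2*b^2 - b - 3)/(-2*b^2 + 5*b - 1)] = 4*(-3*b^2 - 2*b + 4)/(4*b^4 - 20*b^3 + 29*b^2 - 10*b + 1)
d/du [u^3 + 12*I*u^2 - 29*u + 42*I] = 3*u^2 + 24*I*u - 29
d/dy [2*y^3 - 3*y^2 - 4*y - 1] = 6*y^2 - 6*y - 4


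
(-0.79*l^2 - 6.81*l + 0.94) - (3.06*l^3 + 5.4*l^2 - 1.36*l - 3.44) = -3.06*l^3 - 6.19*l^2 - 5.45*l + 4.38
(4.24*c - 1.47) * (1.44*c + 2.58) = 6.1056*c^2 + 8.8224*c - 3.7926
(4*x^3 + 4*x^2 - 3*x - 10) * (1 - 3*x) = -12*x^4 - 8*x^3 + 13*x^2 + 27*x - 10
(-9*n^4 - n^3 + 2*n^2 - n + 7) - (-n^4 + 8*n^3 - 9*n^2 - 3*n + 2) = -8*n^4 - 9*n^3 + 11*n^2 + 2*n + 5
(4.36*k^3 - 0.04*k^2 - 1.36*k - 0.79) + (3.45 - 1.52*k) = 4.36*k^3 - 0.04*k^2 - 2.88*k + 2.66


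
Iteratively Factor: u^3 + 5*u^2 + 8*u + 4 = (u + 1)*(u^2 + 4*u + 4) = (u + 1)*(u + 2)*(u + 2)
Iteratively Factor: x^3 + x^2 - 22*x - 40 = (x + 2)*(x^2 - x - 20) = (x - 5)*(x + 2)*(x + 4)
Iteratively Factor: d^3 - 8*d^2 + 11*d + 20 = (d - 5)*(d^2 - 3*d - 4) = (d - 5)*(d + 1)*(d - 4)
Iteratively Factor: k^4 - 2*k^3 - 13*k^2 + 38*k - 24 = (k - 1)*(k^3 - k^2 - 14*k + 24) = (k - 3)*(k - 1)*(k^2 + 2*k - 8) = (k - 3)*(k - 2)*(k - 1)*(k + 4)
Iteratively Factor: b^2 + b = (b + 1)*(b)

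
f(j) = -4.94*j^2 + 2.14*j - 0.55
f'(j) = 2.14 - 9.88*j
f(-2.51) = -37.04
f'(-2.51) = 26.94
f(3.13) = -42.25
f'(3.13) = -28.78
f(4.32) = -83.50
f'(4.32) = -40.54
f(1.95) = -15.16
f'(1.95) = -17.13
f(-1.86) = -21.62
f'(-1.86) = 20.52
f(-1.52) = -15.22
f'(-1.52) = 17.16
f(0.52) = -0.77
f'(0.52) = -3.00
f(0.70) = -1.47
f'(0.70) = -4.78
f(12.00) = -686.23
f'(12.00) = -116.42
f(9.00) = -381.43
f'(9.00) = -86.78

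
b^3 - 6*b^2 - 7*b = b*(b - 7)*(b + 1)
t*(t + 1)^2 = t^3 + 2*t^2 + t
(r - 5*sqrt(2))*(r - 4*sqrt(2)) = r^2 - 9*sqrt(2)*r + 40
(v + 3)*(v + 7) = v^2 + 10*v + 21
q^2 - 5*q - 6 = (q - 6)*(q + 1)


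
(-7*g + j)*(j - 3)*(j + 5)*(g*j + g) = -7*g^2*j^3 - 21*g^2*j^2 + 91*g^2*j + 105*g^2 + g*j^4 + 3*g*j^3 - 13*g*j^2 - 15*g*j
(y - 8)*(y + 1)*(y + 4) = y^3 - 3*y^2 - 36*y - 32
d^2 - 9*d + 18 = (d - 6)*(d - 3)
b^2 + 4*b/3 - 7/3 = (b - 1)*(b + 7/3)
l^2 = l^2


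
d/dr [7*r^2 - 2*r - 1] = 14*r - 2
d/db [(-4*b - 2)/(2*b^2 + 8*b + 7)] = 4*(2*b^2 + 2*b - 3)/(4*b^4 + 32*b^3 + 92*b^2 + 112*b + 49)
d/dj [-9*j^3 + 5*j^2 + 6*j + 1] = -27*j^2 + 10*j + 6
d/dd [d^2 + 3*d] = 2*d + 3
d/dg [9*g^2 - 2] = 18*g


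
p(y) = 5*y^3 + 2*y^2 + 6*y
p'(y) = 15*y^2 + 4*y + 6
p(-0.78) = -5.84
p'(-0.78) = 12.01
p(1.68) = 39.43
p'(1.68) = 55.06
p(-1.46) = -20.06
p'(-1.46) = 32.13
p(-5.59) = -844.43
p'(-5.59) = 452.36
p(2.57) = 113.50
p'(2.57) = 115.35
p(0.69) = 6.73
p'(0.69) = 15.90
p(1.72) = 41.68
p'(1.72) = 57.26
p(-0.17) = -0.99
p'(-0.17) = 5.75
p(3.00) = 171.00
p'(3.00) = 153.00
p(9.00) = 3861.00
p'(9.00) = 1257.00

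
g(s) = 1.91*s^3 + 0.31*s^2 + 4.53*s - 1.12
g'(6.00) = 214.53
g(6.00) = 449.78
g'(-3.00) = 54.24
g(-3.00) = -63.49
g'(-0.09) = 4.52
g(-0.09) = -1.53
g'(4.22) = 109.19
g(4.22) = 167.06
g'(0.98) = 10.64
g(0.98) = 5.41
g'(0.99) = 10.76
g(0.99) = 5.52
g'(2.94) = 55.88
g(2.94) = 63.41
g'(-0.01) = 4.52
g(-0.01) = -1.17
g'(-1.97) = 25.55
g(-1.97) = -23.44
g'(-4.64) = 125.02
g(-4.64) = -206.27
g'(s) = 5.73*s^2 + 0.62*s + 4.53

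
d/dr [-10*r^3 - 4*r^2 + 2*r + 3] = -30*r^2 - 8*r + 2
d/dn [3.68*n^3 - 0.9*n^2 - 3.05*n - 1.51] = 11.04*n^2 - 1.8*n - 3.05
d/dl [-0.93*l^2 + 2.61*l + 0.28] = 2.61 - 1.86*l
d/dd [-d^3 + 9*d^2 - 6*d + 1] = -3*d^2 + 18*d - 6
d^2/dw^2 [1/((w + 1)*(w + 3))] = 2*((w + 1)^2 + (w + 1)*(w + 3) + (w + 3)^2)/((w + 1)^3*(w + 3)^3)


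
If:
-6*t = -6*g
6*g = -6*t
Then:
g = 0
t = 0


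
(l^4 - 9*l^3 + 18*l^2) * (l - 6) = l^5 - 15*l^4 + 72*l^3 - 108*l^2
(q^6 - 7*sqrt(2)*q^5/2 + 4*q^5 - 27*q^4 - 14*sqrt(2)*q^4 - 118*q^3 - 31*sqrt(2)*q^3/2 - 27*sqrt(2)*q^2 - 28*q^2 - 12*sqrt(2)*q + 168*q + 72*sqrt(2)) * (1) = q^6 - 7*sqrt(2)*q^5/2 + 4*q^5 - 27*q^4 - 14*sqrt(2)*q^4 - 118*q^3 - 31*sqrt(2)*q^3/2 - 27*sqrt(2)*q^2 - 28*q^2 - 12*sqrt(2)*q + 168*q + 72*sqrt(2)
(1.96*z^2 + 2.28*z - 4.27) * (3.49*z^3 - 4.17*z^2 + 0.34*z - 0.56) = 6.8404*z^5 - 0.216*z^4 - 23.7435*z^3 + 17.4835*z^2 - 2.7286*z + 2.3912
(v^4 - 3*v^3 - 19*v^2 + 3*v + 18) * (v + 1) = v^5 - 2*v^4 - 22*v^3 - 16*v^2 + 21*v + 18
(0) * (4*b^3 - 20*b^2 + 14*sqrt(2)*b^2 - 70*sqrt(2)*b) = 0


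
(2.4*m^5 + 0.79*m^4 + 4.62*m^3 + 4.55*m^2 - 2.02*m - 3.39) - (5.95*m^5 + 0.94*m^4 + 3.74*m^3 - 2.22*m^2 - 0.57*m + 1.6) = -3.55*m^5 - 0.15*m^4 + 0.88*m^3 + 6.77*m^2 - 1.45*m - 4.99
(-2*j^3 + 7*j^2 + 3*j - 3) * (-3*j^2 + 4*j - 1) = 6*j^5 - 29*j^4 + 21*j^3 + 14*j^2 - 15*j + 3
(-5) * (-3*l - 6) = 15*l + 30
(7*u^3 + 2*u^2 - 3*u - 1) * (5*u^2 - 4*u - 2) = 35*u^5 - 18*u^4 - 37*u^3 + 3*u^2 + 10*u + 2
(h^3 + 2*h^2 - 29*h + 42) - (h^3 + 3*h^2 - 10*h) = -h^2 - 19*h + 42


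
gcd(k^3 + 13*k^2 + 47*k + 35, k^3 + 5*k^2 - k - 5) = k^2 + 6*k + 5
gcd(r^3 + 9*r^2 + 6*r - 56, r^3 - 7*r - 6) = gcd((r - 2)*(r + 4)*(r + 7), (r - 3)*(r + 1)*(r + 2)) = 1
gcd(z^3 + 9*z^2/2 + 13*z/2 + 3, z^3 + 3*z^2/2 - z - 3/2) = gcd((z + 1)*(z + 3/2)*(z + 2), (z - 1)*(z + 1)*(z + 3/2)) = z^2 + 5*z/2 + 3/2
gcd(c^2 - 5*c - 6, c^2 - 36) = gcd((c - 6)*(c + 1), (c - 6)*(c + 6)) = c - 6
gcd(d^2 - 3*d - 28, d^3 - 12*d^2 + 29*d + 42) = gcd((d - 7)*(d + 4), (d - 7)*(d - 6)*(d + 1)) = d - 7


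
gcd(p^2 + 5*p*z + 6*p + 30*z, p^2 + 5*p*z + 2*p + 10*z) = p + 5*z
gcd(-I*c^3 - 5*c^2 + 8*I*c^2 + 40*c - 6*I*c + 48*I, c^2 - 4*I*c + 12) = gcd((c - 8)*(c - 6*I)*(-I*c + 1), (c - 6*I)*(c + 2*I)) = c - 6*I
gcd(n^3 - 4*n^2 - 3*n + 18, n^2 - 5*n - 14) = n + 2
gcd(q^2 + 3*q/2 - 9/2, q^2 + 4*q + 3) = q + 3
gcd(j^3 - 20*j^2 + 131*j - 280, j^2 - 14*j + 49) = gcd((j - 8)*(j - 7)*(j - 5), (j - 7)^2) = j - 7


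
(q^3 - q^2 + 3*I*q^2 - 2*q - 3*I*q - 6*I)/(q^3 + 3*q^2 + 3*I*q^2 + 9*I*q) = (q^2 - q - 2)/(q*(q + 3))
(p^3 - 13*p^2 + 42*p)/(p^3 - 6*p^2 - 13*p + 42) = p*(p - 6)/(p^2 + p - 6)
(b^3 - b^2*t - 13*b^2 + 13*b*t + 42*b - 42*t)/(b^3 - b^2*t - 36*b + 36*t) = (b - 7)/(b + 6)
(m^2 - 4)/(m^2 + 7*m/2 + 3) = 2*(m - 2)/(2*m + 3)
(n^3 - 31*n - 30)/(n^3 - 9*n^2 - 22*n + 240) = (n + 1)/(n - 8)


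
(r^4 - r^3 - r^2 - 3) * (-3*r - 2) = -3*r^5 + r^4 + 5*r^3 + 2*r^2 + 9*r + 6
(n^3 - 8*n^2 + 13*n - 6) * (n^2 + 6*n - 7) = n^5 - 2*n^4 - 42*n^3 + 128*n^2 - 127*n + 42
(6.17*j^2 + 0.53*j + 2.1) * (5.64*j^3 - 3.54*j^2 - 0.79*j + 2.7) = 34.7988*j^5 - 18.8526*j^4 + 5.0935*j^3 + 8.8063*j^2 - 0.228*j + 5.67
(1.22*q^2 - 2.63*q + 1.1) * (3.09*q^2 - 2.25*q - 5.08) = 3.7698*q^4 - 10.8717*q^3 + 3.1189*q^2 + 10.8854*q - 5.588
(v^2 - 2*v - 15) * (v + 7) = v^3 + 5*v^2 - 29*v - 105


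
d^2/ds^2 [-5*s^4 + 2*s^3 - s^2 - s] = -60*s^2 + 12*s - 2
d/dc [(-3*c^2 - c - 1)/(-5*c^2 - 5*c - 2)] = (10*c^2 + 2*c - 3)/(25*c^4 + 50*c^3 + 45*c^2 + 20*c + 4)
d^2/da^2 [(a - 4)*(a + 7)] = 2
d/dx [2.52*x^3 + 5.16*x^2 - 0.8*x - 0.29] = 7.56*x^2 + 10.32*x - 0.8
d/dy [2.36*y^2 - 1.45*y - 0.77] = 4.72*y - 1.45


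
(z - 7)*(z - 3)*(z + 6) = z^3 - 4*z^2 - 39*z + 126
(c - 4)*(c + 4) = c^2 - 16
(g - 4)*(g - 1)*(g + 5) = g^3 - 21*g + 20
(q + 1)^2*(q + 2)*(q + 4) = q^4 + 8*q^3 + 21*q^2 + 22*q + 8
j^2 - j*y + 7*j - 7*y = (j + 7)*(j - y)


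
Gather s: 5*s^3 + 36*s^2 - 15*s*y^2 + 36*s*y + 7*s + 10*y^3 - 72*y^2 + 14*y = 5*s^3 + 36*s^2 + s*(-15*y^2 + 36*y + 7) + 10*y^3 - 72*y^2 + 14*y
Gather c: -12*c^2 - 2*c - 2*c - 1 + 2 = -12*c^2 - 4*c + 1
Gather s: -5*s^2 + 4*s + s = -5*s^2 + 5*s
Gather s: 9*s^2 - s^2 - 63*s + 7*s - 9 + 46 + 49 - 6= 8*s^2 - 56*s + 80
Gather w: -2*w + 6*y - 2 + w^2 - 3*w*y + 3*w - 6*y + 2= w^2 + w*(1 - 3*y)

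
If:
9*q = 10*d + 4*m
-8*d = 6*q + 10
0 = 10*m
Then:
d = -15/22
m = 0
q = -25/33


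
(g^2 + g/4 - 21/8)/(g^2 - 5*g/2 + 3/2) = (g + 7/4)/(g - 1)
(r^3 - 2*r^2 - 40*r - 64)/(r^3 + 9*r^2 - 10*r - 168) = (r^3 - 2*r^2 - 40*r - 64)/(r^3 + 9*r^2 - 10*r - 168)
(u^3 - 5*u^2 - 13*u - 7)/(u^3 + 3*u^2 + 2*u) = (u^2 - 6*u - 7)/(u*(u + 2))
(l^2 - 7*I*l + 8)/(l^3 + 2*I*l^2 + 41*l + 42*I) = (l - 8*I)/(l^2 + I*l + 42)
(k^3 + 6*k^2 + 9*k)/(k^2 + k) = (k^2 + 6*k + 9)/(k + 1)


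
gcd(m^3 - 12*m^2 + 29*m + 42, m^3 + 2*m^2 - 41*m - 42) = m^2 - 5*m - 6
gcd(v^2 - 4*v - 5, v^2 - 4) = 1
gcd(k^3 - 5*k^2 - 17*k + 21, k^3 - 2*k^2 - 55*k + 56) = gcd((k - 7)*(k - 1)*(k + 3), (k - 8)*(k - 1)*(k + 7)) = k - 1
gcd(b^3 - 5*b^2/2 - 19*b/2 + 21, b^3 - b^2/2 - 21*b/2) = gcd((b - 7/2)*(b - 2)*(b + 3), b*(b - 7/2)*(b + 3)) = b^2 - b/2 - 21/2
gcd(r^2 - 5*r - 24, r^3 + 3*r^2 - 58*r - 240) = r - 8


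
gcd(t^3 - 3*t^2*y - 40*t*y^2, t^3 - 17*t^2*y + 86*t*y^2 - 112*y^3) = -t + 8*y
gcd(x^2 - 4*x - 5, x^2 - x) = 1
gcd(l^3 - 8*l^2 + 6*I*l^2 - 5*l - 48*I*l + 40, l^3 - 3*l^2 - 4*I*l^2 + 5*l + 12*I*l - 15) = l + I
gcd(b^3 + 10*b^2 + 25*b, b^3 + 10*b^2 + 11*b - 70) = b + 5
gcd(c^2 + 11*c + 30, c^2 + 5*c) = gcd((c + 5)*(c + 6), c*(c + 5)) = c + 5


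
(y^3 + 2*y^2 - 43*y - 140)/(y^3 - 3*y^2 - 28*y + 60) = (y^2 - 3*y - 28)/(y^2 - 8*y + 12)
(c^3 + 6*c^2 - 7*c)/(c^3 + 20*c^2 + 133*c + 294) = c*(c - 1)/(c^2 + 13*c + 42)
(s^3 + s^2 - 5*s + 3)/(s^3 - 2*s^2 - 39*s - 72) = (s^2 - 2*s + 1)/(s^2 - 5*s - 24)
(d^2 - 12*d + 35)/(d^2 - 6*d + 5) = (d - 7)/(d - 1)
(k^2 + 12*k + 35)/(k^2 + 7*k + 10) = (k + 7)/(k + 2)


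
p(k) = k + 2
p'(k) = 1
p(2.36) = 4.36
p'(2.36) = 1.00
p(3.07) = 5.07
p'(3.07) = 1.00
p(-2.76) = -0.76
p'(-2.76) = 1.00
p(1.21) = 3.21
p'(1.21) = 1.00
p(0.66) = 2.66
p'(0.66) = 1.00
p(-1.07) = 0.93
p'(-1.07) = 1.00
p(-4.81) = -2.81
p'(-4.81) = 1.00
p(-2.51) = -0.51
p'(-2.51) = 1.00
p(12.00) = 14.00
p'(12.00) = 1.00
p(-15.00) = -13.00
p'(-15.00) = 1.00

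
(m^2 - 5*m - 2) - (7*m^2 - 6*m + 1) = -6*m^2 + m - 3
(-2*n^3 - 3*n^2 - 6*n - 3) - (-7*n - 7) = -2*n^3 - 3*n^2 + n + 4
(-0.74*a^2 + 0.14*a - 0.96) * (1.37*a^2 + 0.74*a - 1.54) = -1.0138*a^4 - 0.3558*a^3 - 0.0720000000000003*a^2 - 0.926*a + 1.4784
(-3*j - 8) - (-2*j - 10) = 2 - j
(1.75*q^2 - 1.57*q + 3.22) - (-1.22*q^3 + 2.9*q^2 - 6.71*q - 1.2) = 1.22*q^3 - 1.15*q^2 + 5.14*q + 4.42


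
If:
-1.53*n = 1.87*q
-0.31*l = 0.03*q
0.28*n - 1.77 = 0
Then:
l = 0.50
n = 6.32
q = -5.17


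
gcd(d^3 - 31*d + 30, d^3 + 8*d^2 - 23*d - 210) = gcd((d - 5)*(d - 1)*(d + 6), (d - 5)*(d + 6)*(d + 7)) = d^2 + d - 30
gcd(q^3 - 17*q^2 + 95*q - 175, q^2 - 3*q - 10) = q - 5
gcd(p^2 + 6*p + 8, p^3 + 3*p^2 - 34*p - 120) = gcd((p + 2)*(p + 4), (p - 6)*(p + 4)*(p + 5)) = p + 4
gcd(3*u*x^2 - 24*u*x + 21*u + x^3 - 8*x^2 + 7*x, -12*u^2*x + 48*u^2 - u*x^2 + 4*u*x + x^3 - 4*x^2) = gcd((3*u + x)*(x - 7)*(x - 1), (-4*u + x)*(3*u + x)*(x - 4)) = 3*u + x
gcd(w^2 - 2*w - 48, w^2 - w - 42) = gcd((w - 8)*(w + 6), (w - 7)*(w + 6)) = w + 6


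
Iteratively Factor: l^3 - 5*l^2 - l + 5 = (l + 1)*(l^2 - 6*l + 5) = (l - 1)*(l + 1)*(l - 5)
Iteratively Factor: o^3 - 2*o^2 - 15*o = (o)*(o^2 - 2*o - 15) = o*(o + 3)*(o - 5)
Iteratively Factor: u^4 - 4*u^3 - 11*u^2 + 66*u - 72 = (u - 2)*(u^3 - 2*u^2 - 15*u + 36) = (u - 3)*(u - 2)*(u^2 + u - 12) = (u - 3)^2*(u - 2)*(u + 4)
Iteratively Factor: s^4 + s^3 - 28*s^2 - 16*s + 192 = (s - 4)*(s^3 + 5*s^2 - 8*s - 48) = (s - 4)*(s + 4)*(s^2 + s - 12) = (s - 4)*(s + 4)^2*(s - 3)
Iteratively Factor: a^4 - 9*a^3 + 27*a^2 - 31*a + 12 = (a - 4)*(a^3 - 5*a^2 + 7*a - 3) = (a - 4)*(a - 1)*(a^2 - 4*a + 3) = (a - 4)*(a - 1)^2*(a - 3)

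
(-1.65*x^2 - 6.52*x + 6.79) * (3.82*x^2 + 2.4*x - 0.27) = -6.303*x^4 - 28.8664*x^3 + 10.7353*x^2 + 18.0564*x - 1.8333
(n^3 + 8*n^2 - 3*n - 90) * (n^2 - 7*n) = n^5 + n^4 - 59*n^3 - 69*n^2 + 630*n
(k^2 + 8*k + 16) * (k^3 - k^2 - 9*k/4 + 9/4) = k^5 + 7*k^4 + 23*k^3/4 - 127*k^2/4 - 18*k + 36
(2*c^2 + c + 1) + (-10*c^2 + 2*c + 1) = -8*c^2 + 3*c + 2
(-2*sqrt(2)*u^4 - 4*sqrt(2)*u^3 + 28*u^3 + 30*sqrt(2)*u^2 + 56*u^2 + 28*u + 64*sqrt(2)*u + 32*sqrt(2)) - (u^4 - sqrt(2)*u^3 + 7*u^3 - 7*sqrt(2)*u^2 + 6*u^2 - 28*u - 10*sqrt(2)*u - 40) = -2*sqrt(2)*u^4 - u^4 - 3*sqrt(2)*u^3 + 21*u^3 + 50*u^2 + 37*sqrt(2)*u^2 + 56*u + 74*sqrt(2)*u + 40 + 32*sqrt(2)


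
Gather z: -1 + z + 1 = z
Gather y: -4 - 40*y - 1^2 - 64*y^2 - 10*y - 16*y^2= -80*y^2 - 50*y - 5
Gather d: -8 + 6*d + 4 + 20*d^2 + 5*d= 20*d^2 + 11*d - 4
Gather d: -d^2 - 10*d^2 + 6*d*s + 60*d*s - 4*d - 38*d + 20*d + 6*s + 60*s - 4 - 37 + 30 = -11*d^2 + d*(66*s - 22) + 66*s - 11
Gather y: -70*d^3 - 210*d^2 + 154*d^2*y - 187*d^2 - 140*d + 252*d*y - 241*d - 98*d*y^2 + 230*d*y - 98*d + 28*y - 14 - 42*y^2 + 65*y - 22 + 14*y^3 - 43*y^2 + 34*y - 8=-70*d^3 - 397*d^2 - 479*d + 14*y^3 + y^2*(-98*d - 85) + y*(154*d^2 + 482*d + 127) - 44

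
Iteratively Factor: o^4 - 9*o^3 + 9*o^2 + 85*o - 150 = (o - 5)*(o^3 - 4*o^2 - 11*o + 30) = (o - 5)*(o + 3)*(o^2 - 7*o + 10) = (o - 5)^2*(o + 3)*(o - 2)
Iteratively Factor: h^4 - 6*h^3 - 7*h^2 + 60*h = (h - 4)*(h^3 - 2*h^2 - 15*h) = (h - 4)*(h + 3)*(h^2 - 5*h) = h*(h - 4)*(h + 3)*(h - 5)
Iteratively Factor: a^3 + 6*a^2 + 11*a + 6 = (a + 3)*(a^2 + 3*a + 2) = (a + 1)*(a + 3)*(a + 2)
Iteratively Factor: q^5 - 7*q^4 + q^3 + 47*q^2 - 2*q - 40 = (q - 5)*(q^4 - 2*q^3 - 9*q^2 + 2*q + 8) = (q - 5)*(q + 2)*(q^3 - 4*q^2 - q + 4) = (q - 5)*(q - 1)*(q + 2)*(q^2 - 3*q - 4) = (q - 5)*(q - 1)*(q + 1)*(q + 2)*(q - 4)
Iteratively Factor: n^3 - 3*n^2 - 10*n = (n)*(n^2 - 3*n - 10) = n*(n - 5)*(n + 2)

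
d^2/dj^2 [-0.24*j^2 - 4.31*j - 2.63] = -0.480000000000000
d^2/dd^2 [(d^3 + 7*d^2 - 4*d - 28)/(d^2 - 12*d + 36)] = 8*(47*d + 30)/(d^4 - 24*d^3 + 216*d^2 - 864*d + 1296)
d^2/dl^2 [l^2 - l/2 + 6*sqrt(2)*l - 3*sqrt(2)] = 2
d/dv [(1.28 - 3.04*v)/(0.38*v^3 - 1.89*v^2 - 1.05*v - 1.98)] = (2.3104*v^3 - 7.2048*v^2 + 4.8384*v + 7.3632)/(0.1444*v^6 - 1.4364*v^5 + 2.7741*v^4 + 2.4642*v^3 + 8.5869*v^2 + 4.158*v + 3.9204)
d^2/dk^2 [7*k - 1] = 0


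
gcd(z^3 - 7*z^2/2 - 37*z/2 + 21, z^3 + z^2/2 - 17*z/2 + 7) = z^2 + 5*z/2 - 7/2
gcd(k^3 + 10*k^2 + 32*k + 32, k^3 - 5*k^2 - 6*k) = 1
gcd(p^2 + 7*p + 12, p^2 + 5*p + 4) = p + 4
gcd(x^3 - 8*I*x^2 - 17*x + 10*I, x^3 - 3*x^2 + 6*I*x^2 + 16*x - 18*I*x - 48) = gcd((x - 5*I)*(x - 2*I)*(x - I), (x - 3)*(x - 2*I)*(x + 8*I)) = x - 2*I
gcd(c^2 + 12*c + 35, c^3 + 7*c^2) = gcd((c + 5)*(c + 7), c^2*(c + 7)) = c + 7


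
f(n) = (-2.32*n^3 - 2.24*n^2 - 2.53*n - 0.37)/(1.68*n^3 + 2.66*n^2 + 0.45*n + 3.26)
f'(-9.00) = -0.02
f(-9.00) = -1.52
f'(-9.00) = -0.02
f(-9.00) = -1.52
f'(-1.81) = -68.68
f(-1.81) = 8.87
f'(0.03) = -0.79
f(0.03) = -0.14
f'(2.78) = -0.04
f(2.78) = -1.22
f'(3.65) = -0.02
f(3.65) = -1.25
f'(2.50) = -0.06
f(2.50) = -1.20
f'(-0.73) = -0.74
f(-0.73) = 0.32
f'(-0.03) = -0.73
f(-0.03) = -0.09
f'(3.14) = -0.03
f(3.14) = -1.23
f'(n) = (-6.96*n^2 - 4.48*n - 2.53)/(1.68*n^3 + 2.66*n^2 + 0.45*n + 3.26) + (-5.04*n^2 - 5.32*n - 0.45)*(-2.32*n^3 - 2.24*n^2 - 2.53*n - 0.37)/(1.68*n^3 + 2.66*n^2 + 0.45*n + 3.26)^2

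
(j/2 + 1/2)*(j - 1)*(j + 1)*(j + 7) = j^4/2 + 4*j^3 + 3*j^2 - 4*j - 7/2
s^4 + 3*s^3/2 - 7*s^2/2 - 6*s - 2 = (s - 2)*(s + 1/2)*(s + 1)*(s + 2)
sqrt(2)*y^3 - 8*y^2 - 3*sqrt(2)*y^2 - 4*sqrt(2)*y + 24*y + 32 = (y - 4)*(y - 4*sqrt(2))*(sqrt(2)*y + sqrt(2))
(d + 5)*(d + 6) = d^2 + 11*d + 30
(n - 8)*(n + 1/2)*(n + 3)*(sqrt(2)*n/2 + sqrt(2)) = sqrt(2)*n^4/2 - 5*sqrt(2)*n^3/4 - 71*sqrt(2)*n^2/4 - 65*sqrt(2)*n/2 - 12*sqrt(2)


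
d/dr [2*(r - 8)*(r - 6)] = 4*r - 28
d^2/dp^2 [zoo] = 0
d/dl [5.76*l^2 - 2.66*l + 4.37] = 11.52*l - 2.66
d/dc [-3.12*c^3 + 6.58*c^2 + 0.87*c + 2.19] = -9.36*c^2 + 13.16*c + 0.87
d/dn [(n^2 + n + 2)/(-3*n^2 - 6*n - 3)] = (3 - n)/(3*(n^3 + 3*n^2 + 3*n + 1))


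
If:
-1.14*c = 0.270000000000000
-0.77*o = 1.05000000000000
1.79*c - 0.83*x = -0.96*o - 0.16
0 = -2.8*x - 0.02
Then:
No Solution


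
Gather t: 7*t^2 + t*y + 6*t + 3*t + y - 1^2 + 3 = 7*t^2 + t*(y + 9) + y + 2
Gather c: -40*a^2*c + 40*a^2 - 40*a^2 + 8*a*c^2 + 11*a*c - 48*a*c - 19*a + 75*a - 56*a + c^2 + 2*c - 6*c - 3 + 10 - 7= c^2*(8*a + 1) + c*(-40*a^2 - 37*a - 4)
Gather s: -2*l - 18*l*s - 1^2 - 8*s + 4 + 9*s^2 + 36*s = -2*l + 9*s^2 + s*(28 - 18*l) + 3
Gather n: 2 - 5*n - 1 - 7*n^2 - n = -7*n^2 - 6*n + 1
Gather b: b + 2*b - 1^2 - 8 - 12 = 3*b - 21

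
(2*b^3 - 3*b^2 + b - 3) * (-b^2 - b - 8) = -2*b^5 + b^4 - 14*b^3 + 26*b^2 - 5*b + 24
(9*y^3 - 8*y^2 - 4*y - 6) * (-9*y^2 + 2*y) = -81*y^5 + 90*y^4 + 20*y^3 + 46*y^2 - 12*y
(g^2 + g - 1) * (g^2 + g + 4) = g^4 + 2*g^3 + 4*g^2 + 3*g - 4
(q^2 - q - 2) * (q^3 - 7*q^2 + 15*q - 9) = q^5 - 8*q^4 + 20*q^3 - 10*q^2 - 21*q + 18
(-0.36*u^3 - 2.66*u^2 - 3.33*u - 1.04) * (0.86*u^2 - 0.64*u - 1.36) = -0.3096*u^5 - 2.0572*u^4 - 0.6718*u^3 + 4.8544*u^2 + 5.1944*u + 1.4144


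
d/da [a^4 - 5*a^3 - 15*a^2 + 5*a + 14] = 4*a^3 - 15*a^2 - 30*a + 5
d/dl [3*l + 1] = 3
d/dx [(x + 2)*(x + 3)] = 2*x + 5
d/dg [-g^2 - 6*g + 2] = -2*g - 6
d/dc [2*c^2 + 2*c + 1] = 4*c + 2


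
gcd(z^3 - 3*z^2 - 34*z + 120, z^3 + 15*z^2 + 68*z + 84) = z + 6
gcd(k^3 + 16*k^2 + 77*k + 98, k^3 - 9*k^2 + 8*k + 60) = k + 2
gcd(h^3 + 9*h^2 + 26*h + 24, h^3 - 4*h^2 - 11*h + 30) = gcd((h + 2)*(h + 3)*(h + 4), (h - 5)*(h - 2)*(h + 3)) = h + 3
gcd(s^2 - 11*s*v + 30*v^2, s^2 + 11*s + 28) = 1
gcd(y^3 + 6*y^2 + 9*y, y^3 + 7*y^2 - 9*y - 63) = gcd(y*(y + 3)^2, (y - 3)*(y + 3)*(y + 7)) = y + 3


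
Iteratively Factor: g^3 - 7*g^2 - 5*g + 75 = (g - 5)*(g^2 - 2*g - 15) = (g - 5)^2*(g + 3)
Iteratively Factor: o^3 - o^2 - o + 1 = (o + 1)*(o^2 - 2*o + 1) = (o - 1)*(o + 1)*(o - 1)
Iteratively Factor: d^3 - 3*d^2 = (d)*(d^2 - 3*d) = d*(d - 3)*(d)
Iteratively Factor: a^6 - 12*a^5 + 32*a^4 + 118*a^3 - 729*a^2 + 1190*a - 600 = (a - 1)*(a^5 - 11*a^4 + 21*a^3 + 139*a^2 - 590*a + 600) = (a - 2)*(a - 1)*(a^4 - 9*a^3 + 3*a^2 + 145*a - 300) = (a - 3)*(a - 2)*(a - 1)*(a^3 - 6*a^2 - 15*a + 100) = (a - 5)*(a - 3)*(a - 2)*(a - 1)*(a^2 - a - 20) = (a - 5)*(a - 3)*(a - 2)*(a - 1)*(a + 4)*(a - 5)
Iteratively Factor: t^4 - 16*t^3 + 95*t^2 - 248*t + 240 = (t - 4)*(t^3 - 12*t^2 + 47*t - 60) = (t - 5)*(t - 4)*(t^2 - 7*t + 12) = (t - 5)*(t - 4)*(t - 3)*(t - 4)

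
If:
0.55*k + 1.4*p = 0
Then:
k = -2.54545454545455*p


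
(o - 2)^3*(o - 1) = o^4 - 7*o^3 + 18*o^2 - 20*o + 8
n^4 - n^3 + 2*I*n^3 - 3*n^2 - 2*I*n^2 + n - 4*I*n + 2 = (n - 2)*(n + 1)*(n + I)^2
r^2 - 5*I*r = r*(r - 5*I)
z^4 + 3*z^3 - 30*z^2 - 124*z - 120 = (z - 6)*(z + 2)^2*(z + 5)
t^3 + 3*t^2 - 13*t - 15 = (t - 3)*(t + 1)*(t + 5)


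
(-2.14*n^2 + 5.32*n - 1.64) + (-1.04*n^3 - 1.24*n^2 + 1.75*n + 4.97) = -1.04*n^3 - 3.38*n^2 + 7.07*n + 3.33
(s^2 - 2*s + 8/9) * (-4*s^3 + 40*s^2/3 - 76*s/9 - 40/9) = -4*s^5 + 64*s^4/3 - 116*s^3/3 + 656*s^2/27 + 112*s/81 - 320/81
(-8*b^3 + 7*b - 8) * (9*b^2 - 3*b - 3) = -72*b^5 + 24*b^4 + 87*b^3 - 93*b^2 + 3*b + 24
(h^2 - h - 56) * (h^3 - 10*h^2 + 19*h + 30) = h^5 - 11*h^4 - 27*h^3 + 571*h^2 - 1094*h - 1680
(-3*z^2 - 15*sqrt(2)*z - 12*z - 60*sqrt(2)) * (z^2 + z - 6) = -3*z^4 - 15*sqrt(2)*z^3 - 15*z^3 - 75*sqrt(2)*z^2 + 6*z^2 + 30*sqrt(2)*z + 72*z + 360*sqrt(2)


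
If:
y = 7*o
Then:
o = y/7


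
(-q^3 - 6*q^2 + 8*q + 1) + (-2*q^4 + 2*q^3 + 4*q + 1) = -2*q^4 + q^3 - 6*q^2 + 12*q + 2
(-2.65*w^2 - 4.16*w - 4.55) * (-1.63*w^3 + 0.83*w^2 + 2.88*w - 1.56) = 4.3195*w^5 + 4.5813*w^4 - 3.6683*w^3 - 11.6233*w^2 - 6.6144*w + 7.098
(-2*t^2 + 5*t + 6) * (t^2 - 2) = -2*t^4 + 5*t^3 + 10*t^2 - 10*t - 12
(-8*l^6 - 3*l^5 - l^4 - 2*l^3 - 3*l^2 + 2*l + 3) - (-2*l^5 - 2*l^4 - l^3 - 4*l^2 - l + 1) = -8*l^6 - l^5 + l^4 - l^3 + l^2 + 3*l + 2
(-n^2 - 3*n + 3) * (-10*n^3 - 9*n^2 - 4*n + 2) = 10*n^5 + 39*n^4 + n^3 - 17*n^2 - 18*n + 6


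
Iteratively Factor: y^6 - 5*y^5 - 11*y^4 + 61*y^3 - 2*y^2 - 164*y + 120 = (y + 2)*(y^5 - 7*y^4 + 3*y^3 + 55*y^2 - 112*y + 60) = (y - 5)*(y + 2)*(y^4 - 2*y^3 - 7*y^2 + 20*y - 12) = (y - 5)*(y - 2)*(y + 2)*(y^3 - 7*y + 6) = (y - 5)*(y - 2)^2*(y + 2)*(y^2 + 2*y - 3) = (y - 5)*(y - 2)^2*(y + 2)*(y + 3)*(y - 1)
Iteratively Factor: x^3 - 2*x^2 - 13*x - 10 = (x + 1)*(x^2 - 3*x - 10) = (x - 5)*(x + 1)*(x + 2)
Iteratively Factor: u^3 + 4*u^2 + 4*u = (u + 2)*(u^2 + 2*u) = u*(u + 2)*(u + 2)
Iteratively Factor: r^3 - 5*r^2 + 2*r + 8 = (r - 4)*(r^2 - r - 2) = (r - 4)*(r + 1)*(r - 2)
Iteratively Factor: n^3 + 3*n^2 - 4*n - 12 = (n - 2)*(n^2 + 5*n + 6) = (n - 2)*(n + 2)*(n + 3)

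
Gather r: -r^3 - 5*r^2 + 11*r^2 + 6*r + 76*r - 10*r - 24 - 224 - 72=-r^3 + 6*r^2 + 72*r - 320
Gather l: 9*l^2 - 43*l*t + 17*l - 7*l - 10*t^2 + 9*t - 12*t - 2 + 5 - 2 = 9*l^2 + l*(10 - 43*t) - 10*t^2 - 3*t + 1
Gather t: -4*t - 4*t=-8*t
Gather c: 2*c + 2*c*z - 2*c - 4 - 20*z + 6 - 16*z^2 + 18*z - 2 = 2*c*z - 16*z^2 - 2*z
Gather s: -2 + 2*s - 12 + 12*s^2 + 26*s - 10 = 12*s^2 + 28*s - 24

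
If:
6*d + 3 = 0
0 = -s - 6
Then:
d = -1/2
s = -6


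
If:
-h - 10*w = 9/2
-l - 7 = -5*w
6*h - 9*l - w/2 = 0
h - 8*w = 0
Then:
No Solution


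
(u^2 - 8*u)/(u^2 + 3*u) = (u - 8)/(u + 3)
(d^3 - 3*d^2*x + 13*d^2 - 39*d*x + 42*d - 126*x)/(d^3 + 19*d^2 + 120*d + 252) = (d - 3*x)/(d + 6)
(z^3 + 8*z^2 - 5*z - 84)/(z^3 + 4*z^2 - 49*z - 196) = (z - 3)/(z - 7)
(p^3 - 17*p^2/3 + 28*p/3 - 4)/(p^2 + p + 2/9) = 3*(3*p^3 - 17*p^2 + 28*p - 12)/(9*p^2 + 9*p + 2)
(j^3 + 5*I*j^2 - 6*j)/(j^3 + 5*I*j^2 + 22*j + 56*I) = j*(j + 3*I)/(j^2 + 3*I*j + 28)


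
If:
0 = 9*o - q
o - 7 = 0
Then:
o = 7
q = 63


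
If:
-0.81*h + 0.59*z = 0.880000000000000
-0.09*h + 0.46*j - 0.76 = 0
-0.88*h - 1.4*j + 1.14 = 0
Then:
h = -1.02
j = 1.45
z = 0.10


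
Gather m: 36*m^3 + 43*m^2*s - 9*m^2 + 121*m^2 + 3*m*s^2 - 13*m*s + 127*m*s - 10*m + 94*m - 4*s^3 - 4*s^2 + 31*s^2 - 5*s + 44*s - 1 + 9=36*m^3 + m^2*(43*s + 112) + m*(3*s^2 + 114*s + 84) - 4*s^3 + 27*s^2 + 39*s + 8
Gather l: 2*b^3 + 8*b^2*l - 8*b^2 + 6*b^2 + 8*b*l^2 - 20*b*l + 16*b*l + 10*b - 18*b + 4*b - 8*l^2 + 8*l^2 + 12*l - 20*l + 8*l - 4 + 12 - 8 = 2*b^3 - 2*b^2 + 8*b*l^2 - 4*b + l*(8*b^2 - 4*b)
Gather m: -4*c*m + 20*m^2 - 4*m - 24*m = 20*m^2 + m*(-4*c - 28)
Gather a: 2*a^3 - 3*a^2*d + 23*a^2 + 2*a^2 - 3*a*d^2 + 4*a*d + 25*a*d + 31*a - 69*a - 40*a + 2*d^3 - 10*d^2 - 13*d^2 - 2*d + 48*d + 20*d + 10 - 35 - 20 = 2*a^3 + a^2*(25 - 3*d) + a*(-3*d^2 + 29*d - 78) + 2*d^3 - 23*d^2 + 66*d - 45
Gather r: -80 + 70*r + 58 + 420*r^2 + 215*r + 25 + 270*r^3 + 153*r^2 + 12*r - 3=270*r^3 + 573*r^2 + 297*r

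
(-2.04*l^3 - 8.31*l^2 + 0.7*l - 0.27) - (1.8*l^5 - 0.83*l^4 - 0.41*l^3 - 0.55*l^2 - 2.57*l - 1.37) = -1.8*l^5 + 0.83*l^4 - 1.63*l^3 - 7.76*l^2 + 3.27*l + 1.1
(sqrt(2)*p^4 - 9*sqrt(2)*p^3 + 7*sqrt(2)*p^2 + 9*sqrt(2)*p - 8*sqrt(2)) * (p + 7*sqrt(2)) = sqrt(2)*p^5 - 9*sqrt(2)*p^4 + 14*p^4 - 126*p^3 + 7*sqrt(2)*p^3 + 9*sqrt(2)*p^2 + 98*p^2 - 8*sqrt(2)*p + 126*p - 112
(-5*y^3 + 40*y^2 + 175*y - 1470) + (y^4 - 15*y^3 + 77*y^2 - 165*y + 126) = y^4 - 20*y^3 + 117*y^2 + 10*y - 1344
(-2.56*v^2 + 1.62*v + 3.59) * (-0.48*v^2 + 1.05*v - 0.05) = 1.2288*v^4 - 3.4656*v^3 + 0.1058*v^2 + 3.6885*v - 0.1795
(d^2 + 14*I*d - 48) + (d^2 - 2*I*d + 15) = 2*d^2 + 12*I*d - 33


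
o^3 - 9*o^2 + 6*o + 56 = (o - 7)*(o - 4)*(o + 2)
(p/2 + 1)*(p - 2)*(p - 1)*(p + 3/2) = p^4/2 + p^3/4 - 11*p^2/4 - p + 3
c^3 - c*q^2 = c*(c - q)*(c + q)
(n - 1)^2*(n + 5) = n^3 + 3*n^2 - 9*n + 5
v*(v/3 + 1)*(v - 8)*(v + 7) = v^4/3 + 2*v^3/3 - 59*v^2/3 - 56*v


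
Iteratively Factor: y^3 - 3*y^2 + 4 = (y + 1)*(y^2 - 4*y + 4) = (y - 2)*(y + 1)*(y - 2)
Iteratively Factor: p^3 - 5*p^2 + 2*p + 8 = (p - 4)*(p^2 - p - 2) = (p - 4)*(p - 2)*(p + 1)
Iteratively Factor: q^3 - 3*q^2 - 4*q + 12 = (q + 2)*(q^2 - 5*q + 6) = (q - 3)*(q + 2)*(q - 2)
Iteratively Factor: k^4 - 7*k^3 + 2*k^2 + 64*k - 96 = (k - 4)*(k^3 - 3*k^2 - 10*k + 24) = (k - 4)*(k - 2)*(k^2 - k - 12) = (k - 4)^2*(k - 2)*(k + 3)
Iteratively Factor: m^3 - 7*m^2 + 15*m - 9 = (m - 1)*(m^2 - 6*m + 9) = (m - 3)*(m - 1)*(m - 3)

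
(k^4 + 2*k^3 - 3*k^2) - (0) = k^4 + 2*k^3 - 3*k^2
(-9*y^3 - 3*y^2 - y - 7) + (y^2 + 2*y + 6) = -9*y^3 - 2*y^2 + y - 1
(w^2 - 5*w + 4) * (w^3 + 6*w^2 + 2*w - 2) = w^5 + w^4 - 24*w^3 + 12*w^2 + 18*w - 8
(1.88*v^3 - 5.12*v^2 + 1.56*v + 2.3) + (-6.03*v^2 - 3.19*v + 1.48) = 1.88*v^3 - 11.15*v^2 - 1.63*v + 3.78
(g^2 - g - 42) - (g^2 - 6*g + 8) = 5*g - 50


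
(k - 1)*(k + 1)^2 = k^3 + k^2 - k - 1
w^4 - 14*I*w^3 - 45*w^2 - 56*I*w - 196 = (w - 7*I)^2*(w - 2*I)*(w + 2*I)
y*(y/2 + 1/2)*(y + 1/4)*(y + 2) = y^4/2 + 13*y^3/8 + 11*y^2/8 + y/4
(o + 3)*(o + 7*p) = o^2 + 7*o*p + 3*o + 21*p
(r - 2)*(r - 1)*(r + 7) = r^3 + 4*r^2 - 19*r + 14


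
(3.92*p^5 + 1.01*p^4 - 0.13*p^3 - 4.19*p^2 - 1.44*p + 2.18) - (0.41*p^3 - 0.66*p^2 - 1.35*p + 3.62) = 3.92*p^5 + 1.01*p^4 - 0.54*p^3 - 3.53*p^2 - 0.0899999999999999*p - 1.44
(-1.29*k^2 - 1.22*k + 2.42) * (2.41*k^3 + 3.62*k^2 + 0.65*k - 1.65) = -3.1089*k^5 - 7.61*k^4 + 0.5773*k^3 + 10.0959*k^2 + 3.586*k - 3.993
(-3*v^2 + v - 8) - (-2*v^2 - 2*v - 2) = -v^2 + 3*v - 6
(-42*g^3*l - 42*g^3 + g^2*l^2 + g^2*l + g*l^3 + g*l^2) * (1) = -42*g^3*l - 42*g^3 + g^2*l^2 + g^2*l + g*l^3 + g*l^2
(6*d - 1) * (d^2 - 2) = 6*d^3 - d^2 - 12*d + 2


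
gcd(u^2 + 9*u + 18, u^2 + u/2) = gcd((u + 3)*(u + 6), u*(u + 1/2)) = 1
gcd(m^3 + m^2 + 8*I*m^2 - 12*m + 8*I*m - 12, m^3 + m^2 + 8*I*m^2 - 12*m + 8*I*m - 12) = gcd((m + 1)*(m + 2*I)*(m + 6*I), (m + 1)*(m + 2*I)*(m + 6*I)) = m^3 + m^2*(1 + 8*I) + m*(-12 + 8*I) - 12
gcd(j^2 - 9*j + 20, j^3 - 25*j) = j - 5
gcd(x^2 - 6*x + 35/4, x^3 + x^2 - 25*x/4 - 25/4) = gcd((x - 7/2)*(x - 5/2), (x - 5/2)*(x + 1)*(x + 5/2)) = x - 5/2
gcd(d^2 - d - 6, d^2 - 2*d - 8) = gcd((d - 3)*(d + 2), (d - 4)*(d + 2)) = d + 2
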